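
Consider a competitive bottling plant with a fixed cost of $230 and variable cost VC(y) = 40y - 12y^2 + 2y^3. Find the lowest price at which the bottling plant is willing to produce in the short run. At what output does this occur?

$22 per unit, at y = 3

Short-run supply begins at min AVC. From VC = 40y - 12y^2 + 2y^3, AVC = 40 - 12y + 2y^2.
dAVC/dy = -12 + 4y = 0 gives y = 3. min AVC = 40 - 12·3 + 2·3^2 = 22.
For P < $22 the firm produces nothing.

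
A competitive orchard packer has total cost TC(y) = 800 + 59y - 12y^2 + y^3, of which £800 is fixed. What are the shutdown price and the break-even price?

Shutdown price = £23; break-even price = £119

AVC = 59 - 12y + y^2; minimized at y = 6, giving min AVC = £23. That is the shutdown price.
ATC = 800/y + 59 - 12y + y^2. Setting dATC/dy = −800/y^2 − 12 + 2y = 0 gives y = 10 (since 2·10^3 − 12·10^2 = 800).
min ATC = 800/10 + 59 − 12·10 + 10^2 = £119. That is the break-even price.
For £23 ≤ P < £119 the firm produces at a loss; below £23 it shuts down.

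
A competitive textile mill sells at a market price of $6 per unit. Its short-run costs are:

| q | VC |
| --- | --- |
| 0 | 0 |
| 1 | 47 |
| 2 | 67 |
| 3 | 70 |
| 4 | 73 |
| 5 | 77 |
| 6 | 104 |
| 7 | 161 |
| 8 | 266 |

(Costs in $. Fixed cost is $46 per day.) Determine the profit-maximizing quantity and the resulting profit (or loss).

Compute π = P·q − TC at each output: q=0: -46; q=1: -87; q=2: -101; q=3: -98; q=4: -95; q=5: -93; q=6: -114; q=7: -165; q=8: -264.
Profit is highest at q = 0. Equivalently, the lowest AVC in the table is 77/5 ≈ $15.40 at q = 5, and P = $6 falls below it — price never covers variable cost, so the firm shuts down and loses only its fixed cost.

q = 0 (shut down); profit = -$46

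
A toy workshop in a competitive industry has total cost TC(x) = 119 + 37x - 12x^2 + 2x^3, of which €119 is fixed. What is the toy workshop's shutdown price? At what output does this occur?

The firm shuts down when price falls below the minimum of average variable cost. AVC = VC/x = 37 - 12x + 2x^2.
At the minimum of AVC, MC = AVC. MC = 37 - 24x + 6x^2; setting MC = AVC gives 4x^2 - 12x = 0, so x = 3. min AVC = 19.
For P < €19 the firm produces nothing.

€19 per unit, at x = 3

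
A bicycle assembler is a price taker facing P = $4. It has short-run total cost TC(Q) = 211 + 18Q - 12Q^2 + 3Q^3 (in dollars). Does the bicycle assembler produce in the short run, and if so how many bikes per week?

Shut down

From TC, MC = TC'(Q) = 18 - 24Q + 9Q^2 and AVC = VC/Q = 18 - 12Q + 3Q^2.
AVC is minimized where dAVC/dQ = -12 + 6Q = 0, at Q = 2; min AVC = 18 - 12·2 + 3·2^2 = $6.
P = $4 lies below min AVC = $6; no output level covers variable cost.
The firm minimizes its loss by shutting down and losing only its fixed cost of $211.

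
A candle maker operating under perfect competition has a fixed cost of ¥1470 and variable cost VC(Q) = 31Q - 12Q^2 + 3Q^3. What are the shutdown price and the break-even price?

Shutdown price = min AVC. AVC = 31 - 12Q + 3Q^2, with vertex at Q = 2 and minimum ¥19.
ATC = 1470/Q + 31 - 12Q + 3Q^2. Setting dATC/dQ = −1470/Q^2 − 12 + 6Q = 0 gives Q = 7 (since 6·7^3 − 12·7^2 = 1470).
min ATC = 1470/7 + 31 − 12·7 + 3·7^2 = ¥304. That is the break-even price.
Between these two prices the firm operates at a loss; above ¥304 it earns a profit.

Shutdown price = ¥19; break-even price = ¥304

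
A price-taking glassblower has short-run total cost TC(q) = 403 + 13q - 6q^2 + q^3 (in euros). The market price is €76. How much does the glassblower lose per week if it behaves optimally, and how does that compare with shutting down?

Profit = -€11 at q = 7

AVC = 13 - 6q + q^2; min AVC = €4 at q = 3. Since P = €76 ≥ min AVC, the firm produces.
MC = 13 - 12q + 3q^2. Setting P = MC and taking the root on the rising branch gives q* = 7.
TR = 76·7 = 532. TC = 403 + 140 = 543. Profit = 532 − 543 = -€11.
That loss of €11 beats the €403 the firm would lose by shutting down; producing recovers €392 of fixed cost.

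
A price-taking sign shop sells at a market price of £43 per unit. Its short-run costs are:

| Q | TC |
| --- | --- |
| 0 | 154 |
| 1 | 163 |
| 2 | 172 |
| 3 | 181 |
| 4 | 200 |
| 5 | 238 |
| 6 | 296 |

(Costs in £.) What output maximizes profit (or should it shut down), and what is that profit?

Q = 5; profit = -£23

Tabulate TR − TC: Q=0: -154; Q=1: -120; Q=2: -86; Q=3: -52; Q=4: -28; Q=5: -23; Q=6: -38.
Profit is maximized at Q = 5. AVC there is 84/5 = £16.80 ≤ P, so producing beats shutting down (which would give -£154).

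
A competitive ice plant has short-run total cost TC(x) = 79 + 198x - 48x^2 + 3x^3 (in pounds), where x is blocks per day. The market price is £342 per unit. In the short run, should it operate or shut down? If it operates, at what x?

Variable cost is VC = 198x - 48x^2 + 3x^3, so AVC = VC/x = 198 - 48x + 3x^2 and MC = dTC/dx = 198 - 96x + 9x^2.
The AVC parabola has its vertex at x = 48/6 = 8, where AVC = 198 - 48·8 + 3·8^2 = £6.
P = £342 exceeds min AVC = £6, so the firm stays open.
P = MC gives -144 - 96x + 9x^2 = 0, with roots -4/3 and 12. Take the larger (rising MC): x* = 12.
Check: AVC at x = 12 is £54 ≤ P, so revenue covers variable cost.
Profit = P·x − TC = 342·12 − 727 = £3377.

Produce at x = 12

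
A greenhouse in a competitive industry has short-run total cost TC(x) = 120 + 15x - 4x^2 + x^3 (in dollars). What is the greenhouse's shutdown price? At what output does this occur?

$11 per unit, at x = 2

The shutdown price is the minimum of AVC. VC = 15x - 4x^2 + x^3, so AVC = 15 - 4x + x^2.
At the minimum of AVC, MC = AVC. MC = 15 - 8x + 3x^2; setting MC = AVC gives 2x^2 - 4x = 0, so x = 2. min AVC = 11.
The firm shuts down for any P below $11.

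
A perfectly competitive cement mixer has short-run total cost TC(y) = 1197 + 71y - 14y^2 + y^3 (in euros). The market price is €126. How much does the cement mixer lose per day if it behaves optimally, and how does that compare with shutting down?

AVC = 71 - 14y + y^2; min AVC = €22 at y = 7. Since P = €126 ≥ min AVC, the firm produces.
With MC = 71 - 28y + 3y^2, P = MC on the upward-sloping part at y* = 11.
TR = 126·11 = 1386. TC = 1197 + 418 = 1615. Profit = 1386 − 1615 = -€229.
Shutting down would mean losing the fixed cost of €1197, so operating at a loss of €229 is better by €968.

Profit = -€229 at y = 11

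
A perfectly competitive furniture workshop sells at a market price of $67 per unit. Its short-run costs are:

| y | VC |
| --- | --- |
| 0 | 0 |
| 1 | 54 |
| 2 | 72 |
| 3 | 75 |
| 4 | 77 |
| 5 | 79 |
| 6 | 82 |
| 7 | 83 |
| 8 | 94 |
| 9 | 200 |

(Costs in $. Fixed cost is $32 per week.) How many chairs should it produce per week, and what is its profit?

Profit at each row (π = 67y − TC): y=0: -32; y=1: -19; y=2: 30; y=3: 94; y=4: 159; y=5: 224; y=6: 288; y=7: 354; y=8: 410; y=9: 371.
Profit is maximized at y = 8. AVC there is 94/8 = $11.75 ≤ P, so producing beats shutting down (which would give -$32).

y = 8; profit = $410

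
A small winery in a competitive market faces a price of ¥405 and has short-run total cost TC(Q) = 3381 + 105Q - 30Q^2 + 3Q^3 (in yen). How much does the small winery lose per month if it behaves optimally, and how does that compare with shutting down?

AVC = 105 - 30Q + 3Q^2; min AVC = ¥30 at Q = 5. Since P = ¥405 ≥ min AVC, the firm produces.
With MC = 105 - 60Q + 9Q^2, P = MC on the upward-sloping part at Q* = 10.
TR = 405·10 = 4050. TC = 3381 + 1050 = 4431. Profit = 4050 − 4431 = -¥381.
That loss of ¥381 beats the ¥3381 the firm would lose by shutting down; producing recovers ¥3000 of fixed cost.

Profit = -¥381 at Q = 10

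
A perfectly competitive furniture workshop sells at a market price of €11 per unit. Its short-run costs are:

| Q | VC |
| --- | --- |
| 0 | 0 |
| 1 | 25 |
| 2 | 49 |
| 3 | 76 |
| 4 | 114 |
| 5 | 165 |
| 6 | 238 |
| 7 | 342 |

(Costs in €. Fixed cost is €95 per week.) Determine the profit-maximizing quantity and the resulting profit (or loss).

Q = 0 (shut down); profit = -€95

Tabulate TR − TC: Q=0: -95; Q=1: -109; Q=2: -122; Q=3: -138; Q=4: -165; Q=5: -205; Q=6: -267; Q=7: -360.
Profit is highest at Q = 0. Equivalently, the lowest AVC in the table is 49/2 ≈ €24.50 at Q = 2, and P = €11 falls below it — price never covers variable cost, so the firm shuts down and loses only its fixed cost.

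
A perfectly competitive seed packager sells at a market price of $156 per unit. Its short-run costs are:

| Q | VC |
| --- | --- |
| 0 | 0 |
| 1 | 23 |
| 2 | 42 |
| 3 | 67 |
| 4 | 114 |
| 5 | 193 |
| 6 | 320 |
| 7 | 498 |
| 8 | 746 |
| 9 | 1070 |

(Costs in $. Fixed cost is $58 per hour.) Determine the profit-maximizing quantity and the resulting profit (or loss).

Q = 6; profit = $558

Compute π = P·Q − TC at each output: Q=0: -58; Q=1: 75; Q=2: 212; Q=3: 343; Q=4: 452; Q=5: 529; Q=6: 558; Q=7: 536; Q=8: 444; Q=9: 276.
Profit is maximized at Q = 6. AVC there is 320/6 = $53.33 ≤ P, so producing beats shutting down (which would give -$58).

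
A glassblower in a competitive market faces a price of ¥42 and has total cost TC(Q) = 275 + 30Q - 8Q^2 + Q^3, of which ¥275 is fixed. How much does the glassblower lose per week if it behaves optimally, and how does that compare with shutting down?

AVC = 30 - 8Q + Q^2; min AVC = ¥14 at Q = 4. Since P = ¥42 ≥ min AVC, the firm produces.
MC = 30 - 16Q + 3Q^2. Setting P = MC and taking the root on the rising branch gives Q* = 6.
TR = 42·6 = 252. TC = 275 + 108 = 383. Profit = 252 − 383 = -¥131.
By producing, the firm covers all variable cost plus ¥144 of fixed cost; shutting down would lose the full ¥275.

Profit = -¥131 at Q = 6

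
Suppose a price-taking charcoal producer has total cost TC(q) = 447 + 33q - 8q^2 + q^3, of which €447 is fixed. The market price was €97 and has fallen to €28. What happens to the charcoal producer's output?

MC = 33 - 16q + 3q^2; the shutdown threshold is min AVC = €17 (at q = 4).
At P = €97 ≥ min AVC, set P = MC on the rising branch: q = 8.
At P = €28 ≥ min AVC, set P = MC: q = 5. The firm stays open but cuts output.

Output falls from 8 to 5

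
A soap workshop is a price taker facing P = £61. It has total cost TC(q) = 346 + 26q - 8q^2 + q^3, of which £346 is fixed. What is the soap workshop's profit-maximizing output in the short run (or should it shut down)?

Strip out fixed cost: VC = 26q - 8q^2 + q^3. Then AVC = 26 - 8q + q^2 and MC = 26 - 16q + 3q^2.
The AVC parabola has its vertex at q = 8/2 = 4, where AVC = 26 - 8·4 + 4^2 = £10.
Because £61 ≥ £10, revenue can cover variable cost; the firm operates.
P = MC gives -35 - 16q + 3q^2 = 0, with roots -5/3 and 7. Take the larger (rising MC): q* = 7.
Check: AVC at q = 7 is £19 ≤ P, so revenue covers variable cost.
Profit = P·q − TC = 61·7 − 479 = -£52, a loss, but smaller than the £346 fixed cost the firm would lose by shutting down.

Produce at q = 7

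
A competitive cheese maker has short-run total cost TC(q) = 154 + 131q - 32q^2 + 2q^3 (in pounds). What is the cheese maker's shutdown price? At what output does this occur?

Short-run supply begins at min AVC. From VC = 131q - 32q^2 + 2q^3, AVC = 131 - 32q + 2q^2.
At the minimum of AVC, MC = AVC. MC = 131 - 64q + 6q^2; setting MC = AVC gives 4q^2 - 32q = 0, so q = 8. min AVC = 3.
For P < £3 the firm produces nothing.

£3 per unit, at q = 8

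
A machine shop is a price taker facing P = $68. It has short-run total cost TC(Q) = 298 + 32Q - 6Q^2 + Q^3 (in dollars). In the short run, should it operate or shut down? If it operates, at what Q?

Variable cost is VC = 32Q - 6Q^2 + Q^3, so AVC = VC/Q = 32 - 6Q + Q^2 and MC = dTC/dQ = 32 - 12Q + 3Q^2.
The AVC parabola has its vertex at Q = 6/2 = 3, where AVC = 32 - 6·3 + 3^2 = $23.
P = $68 exceeds min AVC = $23, so the firm stays open.
Solving P = MC: -36 - 12Q + 3Q^2 = 0 ⇒ Q = -2 or 6. On the upward-sloping branch, Q* = 6.
Check: AVC at Q = 6 is $32 ≤ P, so revenue covers variable cost.
Profit = P·Q − TC = 68·6 − 490 = -$82, a loss, but smaller than the $298 fixed cost the firm would lose by shutting down.

Produce at Q = 6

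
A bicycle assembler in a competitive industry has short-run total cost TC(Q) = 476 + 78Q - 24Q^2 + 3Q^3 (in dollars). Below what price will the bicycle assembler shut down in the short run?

$30 per unit

Short-run supply begins at min AVC. From VC = 78Q - 24Q^2 + 3Q^3, AVC = 78 - 24Q + 3Q^2.
At the minimum of AVC, MC = AVC. MC = 78 - 48Q + 9Q^2; setting MC = AVC gives 6Q^2 - 24Q = 0, so Q = 4. min AVC = 30.
The firm shuts down for any P below $30.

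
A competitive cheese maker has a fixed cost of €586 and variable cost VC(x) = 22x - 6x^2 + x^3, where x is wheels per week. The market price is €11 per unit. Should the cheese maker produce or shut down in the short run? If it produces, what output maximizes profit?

Shut down

Variable cost is VC = 22x - 6x^2 + x^3, so AVC = VC/x = 22 - 6x + x^2 and MC = dTC/dx = 22 - 12x + 3x^2.
AVC hits its minimum where MC = AVC, at x = 3, giving min AVC = 22 - 6·3 + 3^2 = €13.
With P < min AVC (€11 < €13), every unit sold adds to the loss.
Shutting down limits the loss to fixed cost, €586.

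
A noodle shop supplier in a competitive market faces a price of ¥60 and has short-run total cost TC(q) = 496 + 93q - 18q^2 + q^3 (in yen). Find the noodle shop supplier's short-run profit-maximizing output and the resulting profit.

Profit = -¥12 at q = 11

AVC = 93 - 18q + q^2 has its minimum ¥12 at q = 9; price ¥60 clears that bar, so the firm operates.
MC = 93 - 36q + 3q^2. Setting P = MC and taking the root on the rising branch gives q* = 11.
TR = 60·11 = 660. TC = 496 + 176 = 672. Profit = 660 − 672 = -¥12.
By producing, the firm covers all variable cost plus ¥484 of fixed cost; shutting down would lose the full ¥496.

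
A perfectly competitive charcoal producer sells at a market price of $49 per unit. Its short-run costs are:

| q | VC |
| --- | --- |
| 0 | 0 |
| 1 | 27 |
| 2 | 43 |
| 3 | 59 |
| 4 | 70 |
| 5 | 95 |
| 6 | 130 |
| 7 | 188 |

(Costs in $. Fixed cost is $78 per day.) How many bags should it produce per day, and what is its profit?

Compute π = P·q − TC at each output: q=0: -78; q=1: -56; q=2: -23; q=3: 10; q=4: 48; q=5: 72; q=6: 86; q=7: 77.
Profit is maximized at q = 6. AVC there is 130/6 = $21.67 ≤ P, so producing beats shutting down (which would give -$78).

q = 6; profit = $86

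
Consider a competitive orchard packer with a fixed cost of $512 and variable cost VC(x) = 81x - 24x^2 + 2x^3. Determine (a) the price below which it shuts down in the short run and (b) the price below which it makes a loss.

Shutdown price = min AVC. AVC = 81 - 24x + 2x^2, with vertex at x = 6 and minimum $9.
ATC = 512/x + 81 - 24x + 2x^2. Setting dATC/dx = −512/x^2 − 24 + 4x = 0 gives x = 8 (since 4·8^3 − 24·8^2 = 512).
min ATC = 512/8 + 81 − 24·8 + 2·8^2 = $81. That is the break-even price.
Between these two prices the firm operates at a loss; above $81 it earns a profit.

Shutdown price = $9; break-even price = $81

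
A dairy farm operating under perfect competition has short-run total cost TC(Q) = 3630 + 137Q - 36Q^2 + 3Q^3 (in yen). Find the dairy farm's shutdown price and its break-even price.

Shutdown price = ¥29; break-even price = ¥434

Shutdown price = min AVC. AVC = 137 - 36Q + 3Q^2, with vertex at Q = 6 and minimum ¥29.
ATC = 3630/Q + 137 - 36Q + 3Q^2. Setting dATC/dQ = −3630/Q^2 − 36 + 6Q = 0 gives Q = 11 (since 6·11^3 − 36·11^2 = 3630).
min ATC = 3630/11 + 137 − 36·11 + 3·11^2 = ¥434. That is the break-even price.
Between these two prices the firm operates at a loss; above ¥434 it earns a profit.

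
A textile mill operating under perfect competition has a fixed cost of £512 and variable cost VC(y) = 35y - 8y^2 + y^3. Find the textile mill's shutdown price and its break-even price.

Shutdown price = £19; break-even price = £99

Shutdown price = min AVC. AVC = 35 - 8y + y^2, with vertex at y = 4 and minimum £19.
ATC = 512/y + 35 - 8y + y^2. Setting dATC/dy = −512/y^2 − 8 + 2y = 0 gives y = 8 (since 2·8^3 − 8·8^2 = 512).
min ATC = 512/8 + 35 − 8·8 + 8^2 = £99. That is the break-even price.
Between these two prices the firm operates at a loss; above £99 it earns a profit.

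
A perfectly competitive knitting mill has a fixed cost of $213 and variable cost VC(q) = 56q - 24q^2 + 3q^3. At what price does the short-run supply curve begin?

$8 per unit

The firm shuts down when price falls below the minimum of average variable cost. AVC = VC/q = 56 - 24q + 3q^2.
dAVC/dq = -24 + 6q = 0 gives q = 4. min AVC = 56 - 24·4 + 3·4^2 = 8.
So the shutdown price is $8.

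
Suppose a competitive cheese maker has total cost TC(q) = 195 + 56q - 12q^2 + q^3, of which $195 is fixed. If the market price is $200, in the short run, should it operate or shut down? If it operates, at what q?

Strip out fixed cost: VC = 56q - 12q^2 + q^3. Then AVC = 56 - 12q + q^2 and MC = 56 - 24q + 3q^2.
AVC is minimized where dAVC/dq = -12 + 2q = 0, at q = 6; min AVC = 56 - 12·6 + 6^2 = $20.
Because $200 ≥ $20, revenue can cover variable cost; the firm operates.
Set P = MC: 200 = 56 - 24q + 3q^2 → -144 - 24q + 3q^2 = 0. The roots are q = -4 and q = 12; the profit-maximizing output is on the rising part of MC, so q* = 12.
Check: AVC at q = 12 is $56 ≤ P, so revenue covers variable cost.
Profit = P·q − TC = 200·12 − 867 = $1533.

Produce at q = 12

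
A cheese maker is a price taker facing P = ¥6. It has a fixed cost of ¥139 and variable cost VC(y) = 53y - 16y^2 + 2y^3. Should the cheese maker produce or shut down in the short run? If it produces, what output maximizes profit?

Shut down

From TC, MC = TC'(y) = 53 - 32y + 6y^2 and AVC = VC/y = 53 - 16y + 2y^2.
AVC is minimized where dAVC/dy = -16 + 4y = 0, at y = 4; min AVC = 53 - 16·4 + 2·4^2 = ¥21.
P = ¥6 lies below min AVC = ¥21; no output level covers variable cost.
The firm minimizes its loss by shutting down and losing only its fixed cost of ¥139.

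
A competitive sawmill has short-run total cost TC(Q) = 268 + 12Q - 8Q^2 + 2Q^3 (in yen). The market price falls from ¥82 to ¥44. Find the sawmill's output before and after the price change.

MC = 12 - 16Q + 6Q^2; the shutdown threshold is min AVC = ¥4 (at Q = 2).
At P = ¥82 ≥ min AVC, set P = MC on the rising branch: Q = 5.
At P = ¥44 ≥ min AVC, set P = MC: Q = 4. The firm stays open but cuts output.

Output falls from 5 to 4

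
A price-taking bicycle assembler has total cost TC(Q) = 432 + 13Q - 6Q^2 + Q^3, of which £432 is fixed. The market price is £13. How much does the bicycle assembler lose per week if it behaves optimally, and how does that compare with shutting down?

Profit = -£400 at Q = 4

AVC = 13 - 6Q + Q^2 has its minimum £4 at Q = 3; price £13 clears that bar, so the firm operates.
MC = 13 - 12Q + 3Q^2. Setting P = MC and taking the root on the rising branch gives Q* = 4.
TR = 13·4 = 52. TC = 432 + 20 = 452. Profit = 52 − 452 = -£400.
By producing, the firm covers all variable cost plus £32 of fixed cost; shutting down would lose the full £432.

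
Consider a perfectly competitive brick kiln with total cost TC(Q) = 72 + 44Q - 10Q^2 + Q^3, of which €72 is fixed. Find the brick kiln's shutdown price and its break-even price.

Shutdown price = min AVC. AVC = 44 - 10Q + Q^2, with vertex at Q = 5 and minimum €19.
ATC = 72/Q + 44 - 10Q + Q^2. Setting dATC/dQ = −72/Q^2 − 10 + 2Q = 0 gives Q = 6 (since 2·6^3 − 10·6^2 = 72).
min ATC = 72/6 + 44 − 10·6 + 6^2 = €32. That is the break-even price.
For €19 ≤ P < €32 the firm produces at a loss; below €19 it shuts down.

Shutdown price = €19; break-even price = €32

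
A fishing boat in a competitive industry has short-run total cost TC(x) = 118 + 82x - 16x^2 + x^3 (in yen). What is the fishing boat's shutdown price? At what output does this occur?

¥18 per unit, at x = 8

Short-run supply begins at min AVC. From VC = 82x - 16x^2 + x^3, AVC = 82 - 16x + x^2.
dAVC/dx = -16 + 2x = 0 gives x = 8. min AVC = 82 - 16·8 + 8^2 = 18.
The firm shuts down for any P below ¥18.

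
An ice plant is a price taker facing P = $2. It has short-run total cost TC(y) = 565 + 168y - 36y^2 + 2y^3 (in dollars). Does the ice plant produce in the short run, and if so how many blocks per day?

Shut down

Strip out fixed cost: VC = 168y - 36y^2 + 2y^3. Then AVC = 168 - 36y + 2y^2 and MC = 168 - 72y + 6y^2.
The AVC parabola has its vertex at y = 36/4 = 9, where AVC = 168 - 36·9 + 2·9^2 = $6.
With P < min AVC ($2 < $6), every unit sold adds to the loss.
The firm minimizes its loss by shutting down and losing only its fixed cost of $565.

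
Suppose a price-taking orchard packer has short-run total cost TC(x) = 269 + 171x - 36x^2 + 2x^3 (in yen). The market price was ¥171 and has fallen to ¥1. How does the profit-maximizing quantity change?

Output falls from 12 to 0 (the firm shuts down)

MC = 171 - 72x + 6x^2; the shutdown threshold is min AVC = ¥9 (at x = 9).
At P = ¥171 ≥ min AVC, set P = MC on the rising branch: x = 12.
At P = ¥1 < min AVC = ¥9, price no longer covers variable cost at any output, so the firm shuts down: x = 0.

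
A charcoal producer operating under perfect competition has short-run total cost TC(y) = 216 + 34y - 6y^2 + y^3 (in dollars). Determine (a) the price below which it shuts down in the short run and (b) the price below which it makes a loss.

Shutdown price = $25; break-even price = $70

AVC = 34 - 6y + y^2; minimized at y = 3, giving min AVC = $25. That is the shutdown price.
ATC = 216/y + 34 - 6y + y^2. Setting dATC/dy = −216/y^2 − 6 + 2y = 0 gives y = 6 (since 2·6^3 − 6·6^2 = 216).
min ATC = 216/6 + 34 − 6·6 + 6^2 = $70. That is the break-even price.
Between these two prices the firm operates at a loss; above $70 it earns a profit.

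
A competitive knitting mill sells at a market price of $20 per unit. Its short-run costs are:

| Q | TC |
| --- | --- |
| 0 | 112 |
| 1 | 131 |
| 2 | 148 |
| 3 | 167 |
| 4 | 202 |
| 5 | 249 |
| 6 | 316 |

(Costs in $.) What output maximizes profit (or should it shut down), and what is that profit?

Q = 3; profit = -$107

Profit at each row (π = 20Q − TC): Q=0: -112; Q=1: -111; Q=2: -108; Q=3: -107; Q=4: -122; Q=5: -149; Q=6: -196.
Profit is maximized at Q = 3. AVC there is 55/3 = $18.33 ≤ P, so producing beats shutting down (which would give -$112).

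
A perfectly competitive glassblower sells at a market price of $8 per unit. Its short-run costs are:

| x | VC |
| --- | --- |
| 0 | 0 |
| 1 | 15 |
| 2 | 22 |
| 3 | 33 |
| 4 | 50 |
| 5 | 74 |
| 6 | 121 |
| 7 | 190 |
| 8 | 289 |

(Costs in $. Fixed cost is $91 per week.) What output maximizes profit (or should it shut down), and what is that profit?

Tabulate TR − TC: x=0: -91; x=1: -98; x=2: -97; x=3: -100; x=4: -109; x=5: -125; x=6: -164; x=7: -225; x=8: -316.
Profit is highest at x = 0. Equivalently, the lowest AVC in the table is 22/2 ≈ $11 at x = 2, and P = $8 falls below it — price never covers variable cost, so the firm shuts down and loses only its fixed cost.

x = 0 (shut down); profit = -$91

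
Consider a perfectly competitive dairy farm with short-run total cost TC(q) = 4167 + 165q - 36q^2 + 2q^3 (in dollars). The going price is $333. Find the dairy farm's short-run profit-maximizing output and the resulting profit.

Profit = -$247 at q = 14

AVC = 165 - 36q + 2q^2; min AVC = $3 at q = 9. Since P = $333 ≥ min AVC, the firm produces.
With MC = 165 - 72q + 6q^2, P = MC on the upward-sloping part at q* = 14.
TR = 333·14 = 4662. TC = 4167 + 742 = 4909. Profit = 4662 − 4909 = -$247.
Shutting down would mean losing the fixed cost of $4167, so operating at a loss of $247 is better by $3920.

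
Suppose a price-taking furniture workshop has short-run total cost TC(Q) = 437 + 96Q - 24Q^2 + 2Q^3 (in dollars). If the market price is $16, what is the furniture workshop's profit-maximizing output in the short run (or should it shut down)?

From TC, MC = TC'(Q) = 96 - 48Q + 6Q^2 and AVC = VC/Q = 96 - 24Q + 2Q^2.
The AVC parabola has its vertex at Q = 24/4 = 6, where AVC = 96 - 24·6 + 2·6^2 = $24.
P = $16 lies below min AVC = $24; no output level covers variable cost.
Best response: produce nothing and absorb the $437 fixed cost.

Shut down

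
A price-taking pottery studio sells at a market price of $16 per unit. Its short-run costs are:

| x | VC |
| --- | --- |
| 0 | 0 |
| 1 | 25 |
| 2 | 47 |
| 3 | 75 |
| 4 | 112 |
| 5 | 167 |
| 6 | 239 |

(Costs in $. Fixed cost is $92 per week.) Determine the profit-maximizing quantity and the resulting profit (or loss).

Compute π = P·x − TC at each output: x=0: -92; x=1: -101; x=2: -107; x=3: -119; x=4: -140; x=5: -179; x=6: -235.
Profit is highest at x = 0. Equivalently, the lowest AVC in the table is 47/2 ≈ $23.50 at x = 2, and P = $16 falls below it — price never covers variable cost, so the firm shuts down and loses only its fixed cost.

x = 0 (shut down); profit = -$92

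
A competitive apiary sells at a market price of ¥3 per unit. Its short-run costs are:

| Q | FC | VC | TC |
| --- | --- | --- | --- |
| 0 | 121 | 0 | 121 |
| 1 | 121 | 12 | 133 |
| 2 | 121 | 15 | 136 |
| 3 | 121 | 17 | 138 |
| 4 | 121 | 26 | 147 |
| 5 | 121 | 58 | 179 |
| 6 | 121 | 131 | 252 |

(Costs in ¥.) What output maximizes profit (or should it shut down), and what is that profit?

Q = 0 (shut down); profit = -¥121

Tabulate TR − TC: Q=0: -121; Q=1: -130; Q=2: -130; Q=3: -129; Q=4: -135; Q=5: -164; Q=6: -234.
Profit is highest at Q = 0. Equivalently, the lowest AVC in the table is 17/3 ≈ ¥5.67 at Q = 3, and P = ¥3 falls below it — price never covers variable cost, so the firm shuts down and loses only its fixed cost.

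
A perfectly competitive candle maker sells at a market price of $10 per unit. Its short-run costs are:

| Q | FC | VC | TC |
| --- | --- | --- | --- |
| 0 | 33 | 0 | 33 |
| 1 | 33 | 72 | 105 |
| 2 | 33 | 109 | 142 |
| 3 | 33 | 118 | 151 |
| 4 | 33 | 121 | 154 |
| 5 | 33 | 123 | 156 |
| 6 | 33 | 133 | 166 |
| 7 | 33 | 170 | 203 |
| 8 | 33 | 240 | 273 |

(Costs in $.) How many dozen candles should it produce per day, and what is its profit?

Q = 0 (shut down); profit = -$33

Compute π = P·Q − TC at each output: Q=0: -33; Q=1: -95; Q=2: -122; Q=3: -121; Q=4: -114; Q=5: -106; Q=6: -106; Q=7: -133; Q=8: -193.
Profit is highest at Q = 0. Equivalently, the lowest AVC in the table is 133/6 ≈ $22.17 at Q = 6, and P = $10 falls below it — price never covers variable cost, so the firm shuts down and loses only its fixed cost.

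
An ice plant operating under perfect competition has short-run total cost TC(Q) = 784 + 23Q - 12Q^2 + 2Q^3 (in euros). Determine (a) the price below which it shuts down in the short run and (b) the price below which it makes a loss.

AVC = 23 - 12Q + 2Q^2; minimized at Q = 3, giving min AVC = €5. That is the shutdown price.
ATC = 784/Q + 23 - 12Q + 2Q^2. Setting dATC/dQ = −784/Q^2 − 12 + 4Q = 0 gives Q = 7 (since 4·7^3 − 12·7^2 = 784).
min ATC = 784/7 + 23 − 12·7 + 2·7^2 = €149. That is the break-even price.
For €5 ≤ P < €149 the firm produces at a loss; below €5 it shuts down.

Shutdown price = €5; break-even price = €149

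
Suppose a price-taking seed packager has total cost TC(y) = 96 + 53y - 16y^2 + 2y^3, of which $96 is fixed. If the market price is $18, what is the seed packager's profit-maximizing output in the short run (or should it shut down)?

Variable cost is VC = 53y - 16y^2 + 2y^3, so AVC = VC/y = 53 - 16y + 2y^2 and MC = dTC/dy = 53 - 32y + 6y^2.
AVC hits its minimum where MC = AVC, at y = 4, giving min AVC = 53 - 16·4 + 2·4^2 = $21.
P = $18 lies below min AVC = $21; no output level covers variable cost.
Shutting down limits the loss to fixed cost, $96.

Shut down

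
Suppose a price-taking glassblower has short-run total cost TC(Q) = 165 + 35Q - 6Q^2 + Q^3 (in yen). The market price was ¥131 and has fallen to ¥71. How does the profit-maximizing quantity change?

Output falls from 8 to 6

MC = 35 - 12Q + 3Q^2; the shutdown threshold is min AVC = ¥26 (at Q = 3).
With P = ¥131 above the shutdown price, P = MC gives Q = 8.
At P = ¥71 ≥ min AVC, set P = MC: Q = 6. The firm stays open but cuts output.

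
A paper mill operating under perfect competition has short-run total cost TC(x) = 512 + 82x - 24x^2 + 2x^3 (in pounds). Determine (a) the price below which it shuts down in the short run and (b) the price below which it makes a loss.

AVC = 82 - 24x + 2x^2; minimized at x = 6, giving min AVC = £10. That is the shutdown price.
ATC = 512/x + 82 - 24x + 2x^2. Setting dATC/dx = −512/x^2 − 24 + 4x = 0 gives x = 8 (since 4·8^3 − 24·8^2 = 512).
min ATC = 512/8 + 82 − 24·8 + 2·8^2 = £82. That is the break-even price.
For £10 ≤ P < £82 the firm produces at a loss; below £10 it shuts down.

Shutdown price = £10; break-even price = £82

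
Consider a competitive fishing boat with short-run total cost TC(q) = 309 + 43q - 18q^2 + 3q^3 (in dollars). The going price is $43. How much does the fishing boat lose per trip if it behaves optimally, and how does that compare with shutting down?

AVC = 43 - 18q + 3q^2 has its minimum $16 at q = 3; price $43 clears that bar, so the firm operates.
MC = 43 - 36q + 9q^2. Setting P = MC and taking the root on the rising branch gives q* = 4.
TR = 43·4 = 172. TC = 309 + 76 = 385. Profit = 172 − 385 = -$213.
That loss of $213 beats the $309 the firm would lose by shutting down; producing recovers $96 of fixed cost.

Profit = -$213 at q = 4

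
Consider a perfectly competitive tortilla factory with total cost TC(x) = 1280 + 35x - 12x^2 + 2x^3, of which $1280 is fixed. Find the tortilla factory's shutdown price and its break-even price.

AVC = 35 - 12x + 2x^2; minimized at x = 3, giving min AVC = $17. That is the shutdown price.
ATC = 1280/x + 35 - 12x + 2x^2. Setting dATC/dx = −1280/x^2 − 12 + 4x = 0 gives x = 8 (since 4·8^3 − 12·8^2 = 1280).
min ATC = 1280/8 + 35 − 12·8 + 2·8^2 = $227. That is the break-even price.
Between these two prices the firm operates at a loss; above $227 it earns a profit.

Shutdown price = $17; break-even price = $227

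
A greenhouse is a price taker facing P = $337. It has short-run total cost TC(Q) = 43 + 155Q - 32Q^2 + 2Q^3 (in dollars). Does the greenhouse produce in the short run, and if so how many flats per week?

Produce at Q = 13

From TC, MC = TC'(Q) = 155 - 64Q + 6Q^2 and AVC = VC/Q = 155 - 32Q + 2Q^2.
AVC is minimized where dAVC/dQ = -32 + 4Q = 0, at Q = 8; min AVC = 155 - 32·8 + 2·8^2 = $27.
Because $337 ≥ $27, revenue can cover variable cost; the firm operates.
Solving P = MC: -182 - 64Q + 6Q^2 = 0 ⇒ Q = -7/3 or 13. On the upward-sloping branch, Q* = 13.
Check: AVC at Q = 13 is $77 ≤ P, so revenue covers variable cost.
Profit = P·Q − TC = 337·13 − 1044 = $3337.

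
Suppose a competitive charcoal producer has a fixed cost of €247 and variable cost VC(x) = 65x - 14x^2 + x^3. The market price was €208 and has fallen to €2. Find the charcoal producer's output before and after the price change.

Output falls from 13 to 0 (the firm shuts down)

MC = 65 - 28x + 3x^2; the shutdown threshold is min AVC = €16 (at x = 7).
At P = €208 ≥ min AVC, set P = MC on the rising branch: x = 13.
At P = €2 < min AVC = €16, price no longer covers variable cost at any output, so the firm shuts down: x = 0.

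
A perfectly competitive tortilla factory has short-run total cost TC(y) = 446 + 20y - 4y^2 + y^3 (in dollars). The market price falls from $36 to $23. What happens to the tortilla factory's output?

Output falls from 4 to 3

MC = 20 - 8y + 3y^2; the shutdown threshold is min AVC = $16 (at y = 2).
At P = $36 ≥ min AVC, set P = MC on the rising branch: y = 4.
At P = $23 ≥ min AVC, set P = MC: y = 3. The firm stays open but cuts output.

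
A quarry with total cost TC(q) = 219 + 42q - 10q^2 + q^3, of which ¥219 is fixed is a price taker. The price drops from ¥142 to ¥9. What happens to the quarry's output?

Output falls from 10 to 0 (the firm shuts down)

MC = 42 - 20q + 3q^2; the shutdown threshold is min AVC = ¥17 (at q = 5).
At P = ¥142 ≥ min AVC, set P = MC on the rising branch: q = 10.
At P = ¥9 < min AVC = ¥17, price no longer covers variable cost at any output, so the firm shuts down: q = 0.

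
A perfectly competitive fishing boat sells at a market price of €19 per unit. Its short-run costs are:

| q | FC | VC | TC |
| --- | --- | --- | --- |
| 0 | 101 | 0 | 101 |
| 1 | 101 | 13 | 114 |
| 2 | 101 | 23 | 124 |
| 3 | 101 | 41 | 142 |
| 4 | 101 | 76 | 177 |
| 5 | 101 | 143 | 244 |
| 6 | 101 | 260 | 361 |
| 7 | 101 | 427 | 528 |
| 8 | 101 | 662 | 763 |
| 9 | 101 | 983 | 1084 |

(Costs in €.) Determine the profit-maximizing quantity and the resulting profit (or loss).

q = 3; profit = -€85

Tabulate TR − TC: q=0: -101; q=1: -95; q=2: -86; q=3: -85; q=4: -101; q=5: -149; q=6: -247; q=7: -395; q=8: -611; q=9: -913.
Profit is maximized at q = 3. AVC there is 41/3 = €13.67 ≤ P, so producing beats shutting down (which would give -€101).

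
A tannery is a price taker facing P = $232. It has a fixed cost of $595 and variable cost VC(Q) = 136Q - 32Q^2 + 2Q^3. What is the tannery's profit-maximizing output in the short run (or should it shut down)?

Produce at Q = 12

Variable cost is VC = 136Q - 32Q^2 + 2Q^3, so AVC = VC/Q = 136 - 32Q + 2Q^2 and MC = dTC/dQ = 136 - 64Q + 6Q^2.
AVC hits its minimum where MC = AVC, at Q = 8, giving min AVC = 136 - 32·8 + 2·8^2 = $8.
P = $232 exceeds min AVC = $8, so the firm stays open.
Solving P = MC: -96 - 64Q + 6Q^2 = 0 ⇒ Q = -4/3 or 12. On the upward-sloping branch, Q* = 12.
Check: AVC at Q = 12 is $40 ≤ P, so revenue covers variable cost.
Profit = P·Q − TC = 232·12 − 1075 = $1709.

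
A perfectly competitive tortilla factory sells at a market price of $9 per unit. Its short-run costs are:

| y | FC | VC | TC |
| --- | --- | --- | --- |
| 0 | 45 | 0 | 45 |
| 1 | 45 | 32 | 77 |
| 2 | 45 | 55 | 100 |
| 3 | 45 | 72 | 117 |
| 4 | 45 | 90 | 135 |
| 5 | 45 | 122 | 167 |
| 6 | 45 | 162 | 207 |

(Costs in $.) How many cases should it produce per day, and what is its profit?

Tabulate TR − TC: y=0: -45; y=1: -68; y=2: -82; y=3: -90; y=4: -99; y=5: -122; y=6: -153.
Profit is highest at y = 0. Equivalently, the lowest AVC in the table is 90/4 ≈ $22.50 at y = 4, and P = $9 falls below it — price never covers variable cost, so the firm shuts down and loses only its fixed cost.

y = 0 (shut down); profit = -$45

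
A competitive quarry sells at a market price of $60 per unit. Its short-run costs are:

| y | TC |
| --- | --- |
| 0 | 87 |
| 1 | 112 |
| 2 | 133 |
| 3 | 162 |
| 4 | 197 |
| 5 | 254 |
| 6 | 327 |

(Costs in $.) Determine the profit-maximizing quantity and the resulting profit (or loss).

Tabulate TR − TC: y=0: -87; y=1: -52; y=2: -13; y=3: 18; y=4: 43; y=5: 46; y=6: 33.
Profit is maximized at y = 5. AVC there is 167/5 = $33.40 ≤ P, so producing beats shutting down (which would give -$87).

y = 5; profit = $46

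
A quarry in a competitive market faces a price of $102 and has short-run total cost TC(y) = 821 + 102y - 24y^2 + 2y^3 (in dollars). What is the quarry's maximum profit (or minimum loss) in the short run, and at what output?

AVC = 102 - 24y + 2y^2 has its minimum $30 at y = 6; price $102 clears that bar, so the firm operates.
With MC = 102 - 48y + 6y^2, P = MC on the upward-sloping part at y* = 8.
TR = 102·8 = 816. TC = 821 + 304 = 1125. Profit = 816 − 1125 = -$309.
By producing, the firm covers all variable cost plus $512 of fixed cost; shutting down would lose the full $821.

Profit = -$309 at y = 8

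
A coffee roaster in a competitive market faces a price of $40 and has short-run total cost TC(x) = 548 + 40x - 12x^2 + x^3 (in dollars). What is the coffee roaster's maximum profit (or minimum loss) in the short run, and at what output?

Profit = -$292 at x = 8

AVC = 40 - 12x + x^2; min AVC = $4 at x = 6. Since P = $40 ≥ min AVC, the firm produces.
With MC = 40 - 24x + 3x^2, P = MC on the upward-sloping part at x* = 8.
TR = 40·8 = 320. TC = 548 + 64 = 612. Profit = 320 − 612 = -$292.
That loss of $292 beats the $548 the firm would lose by shutting down; producing recovers $256 of fixed cost.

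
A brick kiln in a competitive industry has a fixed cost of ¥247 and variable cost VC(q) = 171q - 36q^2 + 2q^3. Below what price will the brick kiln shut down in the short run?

¥9 per unit

The shutdown price is the minimum of AVC. VC = 171q - 36q^2 + 2q^3, so AVC = 171 - 36q + 2q^2.
dAVC/dq = -36 + 4q = 0 gives q = 9. min AVC = 171 - 36·9 + 2·9^2 = 9.
For P < ¥9 the firm produces nothing.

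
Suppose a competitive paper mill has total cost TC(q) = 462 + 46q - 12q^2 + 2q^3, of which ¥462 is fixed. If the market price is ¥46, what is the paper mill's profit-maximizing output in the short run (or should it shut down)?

Variable cost is VC = 46q - 12q^2 + 2q^3, so AVC = VC/q = 46 - 12q + 2q^2 and MC = dTC/dq = 46 - 24q + 6q^2.
AVC hits its minimum where MC = AVC, at q = 3, giving min AVC = 46 - 12·3 + 2·3^2 = ¥28.
Since P = ¥46 ≥ min AVC = ¥28, price covers variable cost and the firm should produce.
Solving P = MC: -24q + 6q^2 = 0 ⇒ q = 0 or 4. On the upward-sloping branch, q* = 4.
Check: AVC at q = 4 is ¥30 ≤ P, so revenue covers variable cost.
Profit = P·q − TC = 46·4 − 582 = -¥398, a loss, but smaller than the ¥462 fixed cost the firm would lose by shutting down.

Produce at q = 4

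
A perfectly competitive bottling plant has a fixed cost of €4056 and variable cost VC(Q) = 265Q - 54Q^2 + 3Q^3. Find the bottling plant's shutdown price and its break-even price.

AVC = 265 - 54Q + 3Q^2; minimized at Q = 9, giving min AVC = €22. That is the shutdown price.
ATC = 4056/Q + 265 - 54Q + 3Q^2. Setting dATC/dQ = −4056/Q^2 − 54 + 6Q = 0 gives Q = 13 (since 6·13^3 − 54·13^2 = 4056).
min ATC = 4056/13 + 265 − 54·13 + 3·13^2 = €382. That is the break-even price.
For €22 ≤ P < €382 the firm produces at a loss; below €22 it shuts down.

Shutdown price = €22; break-even price = €382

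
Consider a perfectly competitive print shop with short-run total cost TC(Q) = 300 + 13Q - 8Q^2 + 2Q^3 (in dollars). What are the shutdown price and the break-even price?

Shutdown price = $5; break-even price = $83

Shutdown price = min AVC. AVC = 13 - 8Q + 2Q^2, with vertex at Q = 2 and minimum $5.
ATC = 300/Q + 13 - 8Q + 2Q^2. Setting dATC/dQ = −300/Q^2 − 8 + 4Q = 0 gives Q = 5 (since 4·5^3 − 8·5^2 = 300).
min ATC = 300/5 + 13 − 8·5 + 2·5^2 = $83. That is the break-even price.
For $5 ≤ P < $83 the firm produces at a loss; below $5 it shuts down.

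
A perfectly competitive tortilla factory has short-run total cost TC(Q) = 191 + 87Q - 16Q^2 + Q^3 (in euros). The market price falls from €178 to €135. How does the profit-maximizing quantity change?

AVC = 87 - 16Q + Q^2, minimized at Q = 8 where min AVC = €23. MC = 87 - 32Q + 3Q^2.
At P = €178 ≥ min AVC, set P = MC on the rising branch: Q = 13.
At P = €135 ≥ min AVC, set P = MC: Q = 12. The firm stays open but cuts output.

Output falls from 13 to 12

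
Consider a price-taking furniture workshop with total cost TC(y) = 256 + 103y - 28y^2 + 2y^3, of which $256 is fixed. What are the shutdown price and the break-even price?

Shutdown price = min AVC. AVC = 103 - 28y + 2y^2, with vertex at y = 7 and minimum $5.
ATC = 256/y + 103 - 28y + 2y^2. Setting dATC/dy = −256/y^2 − 28 + 4y = 0 gives y = 8 (since 4·8^3 − 28·8^2 = 256).
min ATC = 256/8 + 103 − 28·8 + 2·8^2 = $39. That is the break-even price.
Between these two prices the firm operates at a loss; above $39 it earns a profit.

Shutdown price = $5; break-even price = $39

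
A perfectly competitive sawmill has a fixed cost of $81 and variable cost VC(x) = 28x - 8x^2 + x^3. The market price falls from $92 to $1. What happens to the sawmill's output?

AVC = 28 - 8x + x^2, minimized at x = 4 where min AVC = $12. MC = 28 - 16x + 3x^2.
At P = $92 ≥ min AVC, set P = MC on the rising branch: x = 8.
At P = $1 < min AVC = $12, price no longer covers variable cost at any output, so the firm shuts down: x = 0.

Output falls from 8 to 0 (the firm shuts down)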